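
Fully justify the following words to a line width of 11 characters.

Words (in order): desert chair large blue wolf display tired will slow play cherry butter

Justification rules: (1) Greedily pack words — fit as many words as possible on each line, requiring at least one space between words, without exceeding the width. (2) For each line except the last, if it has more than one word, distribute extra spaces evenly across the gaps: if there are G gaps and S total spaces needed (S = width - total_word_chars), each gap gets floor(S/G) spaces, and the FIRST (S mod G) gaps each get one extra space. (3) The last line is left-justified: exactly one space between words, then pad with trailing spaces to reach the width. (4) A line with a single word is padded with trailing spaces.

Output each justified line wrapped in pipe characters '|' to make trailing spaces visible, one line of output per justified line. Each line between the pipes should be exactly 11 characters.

Answer: |desert     |
|chair large|
|blue   wolf|
|display    |
|tired  will|
|slow   play|
|cherry     |
|butter     |

Derivation:
Line 1: ['desert'] (min_width=6, slack=5)
Line 2: ['chair', 'large'] (min_width=11, slack=0)
Line 3: ['blue', 'wolf'] (min_width=9, slack=2)
Line 4: ['display'] (min_width=7, slack=4)
Line 5: ['tired', 'will'] (min_width=10, slack=1)
Line 6: ['slow', 'play'] (min_width=9, slack=2)
Line 7: ['cherry'] (min_width=6, slack=5)
Line 8: ['butter'] (min_width=6, slack=5)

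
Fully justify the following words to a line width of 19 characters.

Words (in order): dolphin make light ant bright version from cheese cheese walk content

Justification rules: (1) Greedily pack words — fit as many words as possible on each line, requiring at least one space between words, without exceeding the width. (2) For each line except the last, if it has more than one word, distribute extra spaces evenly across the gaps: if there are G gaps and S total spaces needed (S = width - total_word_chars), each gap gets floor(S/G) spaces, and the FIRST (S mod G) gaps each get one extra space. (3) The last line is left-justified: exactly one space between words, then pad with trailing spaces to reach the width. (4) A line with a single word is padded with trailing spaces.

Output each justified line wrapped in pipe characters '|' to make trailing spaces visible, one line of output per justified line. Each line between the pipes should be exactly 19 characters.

Answer: |dolphin  make light|
|ant  bright version|
|from  cheese cheese|
|walk content       |

Derivation:
Line 1: ['dolphin', 'make', 'light'] (min_width=18, slack=1)
Line 2: ['ant', 'bright', 'version'] (min_width=18, slack=1)
Line 3: ['from', 'cheese', 'cheese'] (min_width=18, slack=1)
Line 4: ['walk', 'content'] (min_width=12, slack=7)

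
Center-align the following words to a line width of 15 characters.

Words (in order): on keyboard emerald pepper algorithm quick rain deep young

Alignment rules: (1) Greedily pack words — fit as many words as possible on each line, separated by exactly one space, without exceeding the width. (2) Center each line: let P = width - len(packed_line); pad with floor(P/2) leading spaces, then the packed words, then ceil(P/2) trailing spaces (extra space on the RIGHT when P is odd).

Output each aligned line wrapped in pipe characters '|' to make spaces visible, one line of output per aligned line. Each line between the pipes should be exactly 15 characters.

Answer: |  on keyboard  |
|emerald pepper |
|algorithm quick|
|rain deep young|

Derivation:
Line 1: ['on', 'keyboard'] (min_width=11, slack=4)
Line 2: ['emerald', 'pepper'] (min_width=14, slack=1)
Line 3: ['algorithm', 'quick'] (min_width=15, slack=0)
Line 4: ['rain', 'deep', 'young'] (min_width=15, slack=0)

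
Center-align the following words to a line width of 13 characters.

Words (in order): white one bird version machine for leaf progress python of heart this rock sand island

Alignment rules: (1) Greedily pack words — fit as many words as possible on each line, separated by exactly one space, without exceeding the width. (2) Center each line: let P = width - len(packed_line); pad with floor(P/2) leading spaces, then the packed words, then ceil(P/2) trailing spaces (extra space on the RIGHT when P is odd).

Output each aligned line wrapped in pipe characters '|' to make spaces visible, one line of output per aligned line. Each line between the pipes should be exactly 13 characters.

Answer: |  white one  |
|bird version |
| machine for |
|leaf progress|
|  python of  |
| heart this  |
|  rock sand  |
|   island    |

Derivation:
Line 1: ['white', 'one'] (min_width=9, slack=4)
Line 2: ['bird', 'version'] (min_width=12, slack=1)
Line 3: ['machine', 'for'] (min_width=11, slack=2)
Line 4: ['leaf', 'progress'] (min_width=13, slack=0)
Line 5: ['python', 'of'] (min_width=9, slack=4)
Line 6: ['heart', 'this'] (min_width=10, slack=3)
Line 7: ['rock', 'sand'] (min_width=9, slack=4)
Line 8: ['island'] (min_width=6, slack=7)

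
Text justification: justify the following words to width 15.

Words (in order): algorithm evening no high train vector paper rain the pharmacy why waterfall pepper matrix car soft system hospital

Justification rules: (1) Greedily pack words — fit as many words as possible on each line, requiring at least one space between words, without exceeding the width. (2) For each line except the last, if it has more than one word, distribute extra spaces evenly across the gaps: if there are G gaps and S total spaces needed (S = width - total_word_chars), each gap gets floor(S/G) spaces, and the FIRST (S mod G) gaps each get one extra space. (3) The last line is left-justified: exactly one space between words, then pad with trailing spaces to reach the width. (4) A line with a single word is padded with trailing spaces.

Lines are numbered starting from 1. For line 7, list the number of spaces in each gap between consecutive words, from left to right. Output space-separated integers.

Line 1: ['algorithm'] (min_width=9, slack=6)
Line 2: ['evening', 'no', 'high'] (min_width=15, slack=0)
Line 3: ['train', 'vector'] (min_width=12, slack=3)
Line 4: ['paper', 'rain', 'the'] (min_width=14, slack=1)
Line 5: ['pharmacy', 'why'] (min_width=12, slack=3)
Line 6: ['waterfall'] (min_width=9, slack=6)
Line 7: ['pepper', 'matrix'] (min_width=13, slack=2)
Line 8: ['car', 'soft', 'system'] (min_width=15, slack=0)
Line 9: ['hospital'] (min_width=8, slack=7)

Answer: 3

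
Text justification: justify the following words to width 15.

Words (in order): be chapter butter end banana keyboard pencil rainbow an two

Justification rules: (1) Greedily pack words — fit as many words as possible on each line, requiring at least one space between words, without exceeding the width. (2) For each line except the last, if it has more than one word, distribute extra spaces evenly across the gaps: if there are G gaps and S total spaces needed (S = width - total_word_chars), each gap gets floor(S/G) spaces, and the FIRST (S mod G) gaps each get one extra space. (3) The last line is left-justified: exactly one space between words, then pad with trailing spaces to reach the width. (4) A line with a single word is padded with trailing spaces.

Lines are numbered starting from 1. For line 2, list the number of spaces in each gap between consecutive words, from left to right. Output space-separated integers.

Line 1: ['be', 'chapter'] (min_width=10, slack=5)
Line 2: ['butter', 'end'] (min_width=10, slack=5)
Line 3: ['banana', 'keyboard'] (min_width=15, slack=0)
Line 4: ['pencil', 'rainbow'] (min_width=14, slack=1)
Line 5: ['an', 'two'] (min_width=6, slack=9)

Answer: 6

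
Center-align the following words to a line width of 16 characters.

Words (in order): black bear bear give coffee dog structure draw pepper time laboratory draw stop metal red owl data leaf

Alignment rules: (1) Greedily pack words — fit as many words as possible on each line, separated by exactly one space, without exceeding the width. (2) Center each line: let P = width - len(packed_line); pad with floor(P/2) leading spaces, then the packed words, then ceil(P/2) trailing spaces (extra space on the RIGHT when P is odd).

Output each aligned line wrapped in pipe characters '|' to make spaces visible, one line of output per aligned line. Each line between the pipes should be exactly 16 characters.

Answer: |black bear bear |
|give coffee dog |
| structure draw |
|  pepper time   |
|laboratory draw |
| stop metal red |
| owl data leaf  |

Derivation:
Line 1: ['black', 'bear', 'bear'] (min_width=15, slack=1)
Line 2: ['give', 'coffee', 'dog'] (min_width=15, slack=1)
Line 3: ['structure', 'draw'] (min_width=14, slack=2)
Line 4: ['pepper', 'time'] (min_width=11, slack=5)
Line 5: ['laboratory', 'draw'] (min_width=15, slack=1)
Line 6: ['stop', 'metal', 'red'] (min_width=14, slack=2)
Line 7: ['owl', 'data', 'leaf'] (min_width=13, slack=3)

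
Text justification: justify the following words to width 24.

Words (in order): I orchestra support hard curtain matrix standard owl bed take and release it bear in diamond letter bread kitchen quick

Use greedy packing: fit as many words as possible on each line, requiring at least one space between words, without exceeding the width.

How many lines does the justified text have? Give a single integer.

Line 1: ['I', 'orchestra', 'support', 'hard'] (min_width=24, slack=0)
Line 2: ['curtain', 'matrix', 'standard'] (min_width=23, slack=1)
Line 3: ['owl', 'bed', 'take', 'and', 'release'] (min_width=24, slack=0)
Line 4: ['it', 'bear', 'in', 'diamond'] (min_width=18, slack=6)
Line 5: ['letter', 'bread', 'kitchen'] (min_width=20, slack=4)
Line 6: ['quick'] (min_width=5, slack=19)
Total lines: 6

Answer: 6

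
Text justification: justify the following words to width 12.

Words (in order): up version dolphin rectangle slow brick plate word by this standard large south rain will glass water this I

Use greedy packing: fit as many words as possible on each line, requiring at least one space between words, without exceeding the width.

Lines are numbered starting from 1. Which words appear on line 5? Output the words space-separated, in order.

Line 1: ['up', 'version'] (min_width=10, slack=2)
Line 2: ['dolphin'] (min_width=7, slack=5)
Line 3: ['rectangle'] (min_width=9, slack=3)
Line 4: ['slow', 'brick'] (min_width=10, slack=2)
Line 5: ['plate', 'word'] (min_width=10, slack=2)
Line 6: ['by', 'this'] (min_width=7, slack=5)
Line 7: ['standard'] (min_width=8, slack=4)
Line 8: ['large', 'south'] (min_width=11, slack=1)
Line 9: ['rain', 'will'] (min_width=9, slack=3)
Line 10: ['glass', 'water'] (min_width=11, slack=1)
Line 11: ['this', 'I'] (min_width=6, slack=6)

Answer: plate word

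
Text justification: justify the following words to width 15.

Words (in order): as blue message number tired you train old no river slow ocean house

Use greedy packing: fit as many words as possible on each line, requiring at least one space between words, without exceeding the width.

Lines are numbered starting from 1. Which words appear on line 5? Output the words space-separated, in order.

Line 1: ['as', 'blue', 'message'] (min_width=15, slack=0)
Line 2: ['number', 'tired'] (min_width=12, slack=3)
Line 3: ['you', 'train', 'old'] (min_width=13, slack=2)
Line 4: ['no', 'river', 'slow'] (min_width=13, slack=2)
Line 5: ['ocean', 'house'] (min_width=11, slack=4)

Answer: ocean house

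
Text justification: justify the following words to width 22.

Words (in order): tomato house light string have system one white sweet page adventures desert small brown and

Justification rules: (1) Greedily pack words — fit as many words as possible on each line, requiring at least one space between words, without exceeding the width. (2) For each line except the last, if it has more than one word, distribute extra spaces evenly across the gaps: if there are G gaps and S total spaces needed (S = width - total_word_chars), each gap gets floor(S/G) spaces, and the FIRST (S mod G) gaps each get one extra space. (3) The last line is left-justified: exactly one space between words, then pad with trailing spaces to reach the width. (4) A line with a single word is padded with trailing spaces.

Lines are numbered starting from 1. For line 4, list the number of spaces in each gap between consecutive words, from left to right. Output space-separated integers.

Line 1: ['tomato', 'house', 'light'] (min_width=18, slack=4)
Line 2: ['string', 'have', 'system', 'one'] (min_width=22, slack=0)
Line 3: ['white', 'sweet', 'page'] (min_width=16, slack=6)
Line 4: ['adventures', 'desert'] (min_width=17, slack=5)
Line 5: ['small', 'brown', 'and'] (min_width=15, slack=7)

Answer: 6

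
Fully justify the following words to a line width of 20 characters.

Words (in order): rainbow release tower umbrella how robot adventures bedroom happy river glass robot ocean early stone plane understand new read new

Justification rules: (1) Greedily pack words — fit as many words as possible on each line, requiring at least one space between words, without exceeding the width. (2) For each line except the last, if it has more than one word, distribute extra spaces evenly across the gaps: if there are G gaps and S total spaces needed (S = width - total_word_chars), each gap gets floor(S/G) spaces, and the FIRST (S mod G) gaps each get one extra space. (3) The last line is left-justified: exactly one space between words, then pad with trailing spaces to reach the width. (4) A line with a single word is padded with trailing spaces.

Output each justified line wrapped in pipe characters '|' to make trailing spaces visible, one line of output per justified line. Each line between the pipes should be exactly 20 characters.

Line 1: ['rainbow', 'release'] (min_width=15, slack=5)
Line 2: ['tower', 'umbrella', 'how'] (min_width=18, slack=2)
Line 3: ['robot', 'adventures'] (min_width=16, slack=4)
Line 4: ['bedroom', 'happy', 'river'] (min_width=19, slack=1)
Line 5: ['glass', 'robot', 'ocean'] (min_width=17, slack=3)
Line 6: ['early', 'stone', 'plane'] (min_width=17, slack=3)
Line 7: ['understand', 'new', 'read'] (min_width=19, slack=1)
Line 8: ['new'] (min_width=3, slack=17)

Answer: |rainbow      release|
|tower  umbrella  how|
|robot     adventures|
|bedroom  happy river|
|glass   robot  ocean|
|early   stone  plane|
|understand  new read|
|new                 |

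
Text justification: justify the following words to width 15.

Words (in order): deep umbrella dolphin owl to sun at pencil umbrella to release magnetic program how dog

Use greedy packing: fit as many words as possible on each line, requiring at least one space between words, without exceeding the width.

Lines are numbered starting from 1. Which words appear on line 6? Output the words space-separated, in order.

Line 1: ['deep', 'umbrella'] (min_width=13, slack=2)
Line 2: ['dolphin', 'owl', 'to'] (min_width=14, slack=1)
Line 3: ['sun', 'at', 'pencil'] (min_width=13, slack=2)
Line 4: ['umbrella', 'to'] (min_width=11, slack=4)
Line 5: ['release'] (min_width=7, slack=8)
Line 6: ['magnetic'] (min_width=8, slack=7)
Line 7: ['program', 'how', 'dog'] (min_width=15, slack=0)

Answer: magnetic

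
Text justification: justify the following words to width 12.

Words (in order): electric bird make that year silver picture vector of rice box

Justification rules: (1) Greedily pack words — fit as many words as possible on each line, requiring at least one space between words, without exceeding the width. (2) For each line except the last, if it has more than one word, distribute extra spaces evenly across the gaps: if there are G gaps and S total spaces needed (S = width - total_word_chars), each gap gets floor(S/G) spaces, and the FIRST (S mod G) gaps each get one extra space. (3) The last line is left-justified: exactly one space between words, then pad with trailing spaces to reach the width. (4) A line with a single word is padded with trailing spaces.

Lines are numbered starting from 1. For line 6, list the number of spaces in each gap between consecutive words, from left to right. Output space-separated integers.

Answer: 4

Derivation:
Line 1: ['electric'] (min_width=8, slack=4)
Line 2: ['bird', 'make'] (min_width=9, slack=3)
Line 3: ['that', 'year'] (min_width=9, slack=3)
Line 4: ['silver'] (min_width=6, slack=6)
Line 5: ['picture'] (min_width=7, slack=5)
Line 6: ['vector', 'of'] (min_width=9, slack=3)
Line 7: ['rice', 'box'] (min_width=8, slack=4)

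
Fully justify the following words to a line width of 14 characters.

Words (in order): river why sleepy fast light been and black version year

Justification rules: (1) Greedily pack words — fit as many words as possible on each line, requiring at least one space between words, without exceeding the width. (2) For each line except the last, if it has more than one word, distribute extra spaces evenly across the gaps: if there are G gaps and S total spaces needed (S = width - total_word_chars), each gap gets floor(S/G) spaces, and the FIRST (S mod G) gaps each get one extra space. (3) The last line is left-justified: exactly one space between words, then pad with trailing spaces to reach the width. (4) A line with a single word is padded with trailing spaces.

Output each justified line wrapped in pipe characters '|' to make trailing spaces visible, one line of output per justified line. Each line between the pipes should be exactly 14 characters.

Answer: |river      why|
|sleepy    fast|
|light been and|
|black  version|
|year          |

Derivation:
Line 1: ['river', 'why'] (min_width=9, slack=5)
Line 2: ['sleepy', 'fast'] (min_width=11, slack=3)
Line 3: ['light', 'been', 'and'] (min_width=14, slack=0)
Line 4: ['black', 'version'] (min_width=13, slack=1)
Line 5: ['year'] (min_width=4, slack=10)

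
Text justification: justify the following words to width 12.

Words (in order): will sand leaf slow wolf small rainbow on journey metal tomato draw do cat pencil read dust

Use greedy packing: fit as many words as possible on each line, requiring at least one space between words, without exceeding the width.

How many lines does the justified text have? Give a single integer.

Answer: 9

Derivation:
Line 1: ['will', 'sand'] (min_width=9, slack=3)
Line 2: ['leaf', 'slow'] (min_width=9, slack=3)
Line 3: ['wolf', 'small'] (min_width=10, slack=2)
Line 4: ['rainbow', 'on'] (min_width=10, slack=2)
Line 5: ['journey'] (min_width=7, slack=5)
Line 6: ['metal', 'tomato'] (min_width=12, slack=0)
Line 7: ['draw', 'do', 'cat'] (min_width=11, slack=1)
Line 8: ['pencil', 'read'] (min_width=11, slack=1)
Line 9: ['dust'] (min_width=4, slack=8)
Total lines: 9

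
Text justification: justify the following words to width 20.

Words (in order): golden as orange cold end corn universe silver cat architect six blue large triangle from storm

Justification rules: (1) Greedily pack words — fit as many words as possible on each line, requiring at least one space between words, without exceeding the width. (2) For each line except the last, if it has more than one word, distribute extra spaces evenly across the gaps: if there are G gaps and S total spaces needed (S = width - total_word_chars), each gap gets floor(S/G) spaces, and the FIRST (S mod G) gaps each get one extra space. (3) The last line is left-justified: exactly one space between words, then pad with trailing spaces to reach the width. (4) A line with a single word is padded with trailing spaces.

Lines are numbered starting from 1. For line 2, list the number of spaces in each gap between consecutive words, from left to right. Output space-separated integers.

Line 1: ['golden', 'as', 'orange'] (min_width=16, slack=4)
Line 2: ['cold', 'end', 'corn'] (min_width=13, slack=7)
Line 3: ['universe', 'silver', 'cat'] (min_width=19, slack=1)
Line 4: ['architect', 'six', 'blue'] (min_width=18, slack=2)
Line 5: ['large', 'triangle', 'from'] (min_width=19, slack=1)
Line 6: ['storm'] (min_width=5, slack=15)

Answer: 5 4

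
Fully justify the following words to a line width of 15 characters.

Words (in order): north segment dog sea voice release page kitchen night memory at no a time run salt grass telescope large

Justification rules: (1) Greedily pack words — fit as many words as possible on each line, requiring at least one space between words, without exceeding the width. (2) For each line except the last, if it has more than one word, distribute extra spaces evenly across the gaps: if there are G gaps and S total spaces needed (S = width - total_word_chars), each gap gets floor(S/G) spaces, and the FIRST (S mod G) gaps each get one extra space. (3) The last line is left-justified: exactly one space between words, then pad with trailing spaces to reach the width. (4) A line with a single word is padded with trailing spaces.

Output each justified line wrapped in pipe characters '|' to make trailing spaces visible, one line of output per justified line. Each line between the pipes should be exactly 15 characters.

Line 1: ['north', 'segment'] (min_width=13, slack=2)
Line 2: ['dog', 'sea', 'voice'] (min_width=13, slack=2)
Line 3: ['release', 'page'] (min_width=12, slack=3)
Line 4: ['kitchen', 'night'] (min_width=13, slack=2)
Line 5: ['memory', 'at', 'no', 'a'] (min_width=14, slack=1)
Line 6: ['time', 'run', 'salt'] (min_width=13, slack=2)
Line 7: ['grass', 'telescope'] (min_width=15, slack=0)
Line 8: ['large'] (min_width=5, slack=10)

Answer: |north   segment|
|dog  sea  voice|
|release    page|
|kitchen   night|
|memory  at no a|
|time  run  salt|
|grass telescope|
|large          |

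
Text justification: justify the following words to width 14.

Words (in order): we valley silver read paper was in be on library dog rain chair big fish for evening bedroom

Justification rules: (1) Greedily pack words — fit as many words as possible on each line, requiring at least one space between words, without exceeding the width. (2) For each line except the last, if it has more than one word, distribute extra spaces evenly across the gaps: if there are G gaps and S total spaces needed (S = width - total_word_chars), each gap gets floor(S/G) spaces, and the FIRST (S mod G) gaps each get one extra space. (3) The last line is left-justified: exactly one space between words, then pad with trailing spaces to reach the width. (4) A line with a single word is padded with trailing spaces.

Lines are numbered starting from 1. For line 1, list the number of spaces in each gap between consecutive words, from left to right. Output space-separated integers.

Answer: 6

Derivation:
Line 1: ['we', 'valley'] (min_width=9, slack=5)
Line 2: ['silver', 'read'] (min_width=11, slack=3)
Line 3: ['paper', 'was', 'in'] (min_width=12, slack=2)
Line 4: ['be', 'on', 'library'] (min_width=13, slack=1)
Line 5: ['dog', 'rain', 'chair'] (min_width=14, slack=0)
Line 6: ['big', 'fish', 'for'] (min_width=12, slack=2)
Line 7: ['evening'] (min_width=7, slack=7)
Line 8: ['bedroom'] (min_width=7, slack=7)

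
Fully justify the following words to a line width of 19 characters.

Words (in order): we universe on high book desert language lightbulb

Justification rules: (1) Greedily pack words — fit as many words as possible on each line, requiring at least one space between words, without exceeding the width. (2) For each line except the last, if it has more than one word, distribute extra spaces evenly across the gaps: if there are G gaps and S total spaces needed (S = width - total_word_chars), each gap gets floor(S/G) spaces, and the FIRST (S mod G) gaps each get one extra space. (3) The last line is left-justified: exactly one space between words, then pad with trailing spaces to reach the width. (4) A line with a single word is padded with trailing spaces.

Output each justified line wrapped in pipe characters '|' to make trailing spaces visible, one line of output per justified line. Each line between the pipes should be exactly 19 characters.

Line 1: ['we', 'universe', 'on', 'high'] (min_width=19, slack=0)
Line 2: ['book', 'desert'] (min_width=11, slack=8)
Line 3: ['language', 'lightbulb'] (min_width=18, slack=1)

Answer: |we universe on high|
|book         desert|
|language lightbulb |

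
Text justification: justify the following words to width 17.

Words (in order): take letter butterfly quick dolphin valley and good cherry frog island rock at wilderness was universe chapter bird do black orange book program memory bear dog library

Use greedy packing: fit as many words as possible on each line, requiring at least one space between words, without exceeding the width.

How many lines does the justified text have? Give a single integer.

Answer: 11

Derivation:
Line 1: ['take', 'letter'] (min_width=11, slack=6)
Line 2: ['butterfly', 'quick'] (min_width=15, slack=2)
Line 3: ['dolphin', 'valley'] (min_width=14, slack=3)
Line 4: ['and', 'good', 'cherry'] (min_width=15, slack=2)
Line 5: ['frog', 'island', 'rock'] (min_width=16, slack=1)
Line 6: ['at', 'wilderness', 'was'] (min_width=17, slack=0)
Line 7: ['universe', 'chapter'] (min_width=16, slack=1)
Line 8: ['bird', 'do', 'black'] (min_width=13, slack=4)
Line 9: ['orange', 'book'] (min_width=11, slack=6)
Line 10: ['program', 'memory'] (min_width=14, slack=3)
Line 11: ['bear', 'dog', 'library'] (min_width=16, slack=1)
Total lines: 11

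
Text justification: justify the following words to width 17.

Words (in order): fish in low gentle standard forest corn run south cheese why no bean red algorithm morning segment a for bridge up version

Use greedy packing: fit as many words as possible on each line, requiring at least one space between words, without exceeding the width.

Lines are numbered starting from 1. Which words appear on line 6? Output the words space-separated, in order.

Line 1: ['fish', 'in', 'low'] (min_width=11, slack=6)
Line 2: ['gentle', 'standard'] (min_width=15, slack=2)
Line 3: ['forest', 'corn', 'run'] (min_width=15, slack=2)
Line 4: ['south', 'cheese', 'why'] (min_width=16, slack=1)
Line 5: ['no', 'bean', 'red'] (min_width=11, slack=6)
Line 6: ['algorithm', 'morning'] (min_width=17, slack=0)
Line 7: ['segment', 'a', 'for'] (min_width=13, slack=4)
Line 8: ['bridge', 'up', 'version'] (min_width=17, slack=0)

Answer: algorithm morning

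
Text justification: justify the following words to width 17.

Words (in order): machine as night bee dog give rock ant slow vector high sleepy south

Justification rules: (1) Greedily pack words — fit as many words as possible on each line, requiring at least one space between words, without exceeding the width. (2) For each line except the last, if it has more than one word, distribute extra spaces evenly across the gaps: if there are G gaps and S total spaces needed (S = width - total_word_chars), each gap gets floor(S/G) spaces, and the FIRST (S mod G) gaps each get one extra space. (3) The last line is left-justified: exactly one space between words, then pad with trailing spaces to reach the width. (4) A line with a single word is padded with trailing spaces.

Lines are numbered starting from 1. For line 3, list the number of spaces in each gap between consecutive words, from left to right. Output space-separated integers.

Answer: 2 2

Derivation:
Line 1: ['machine', 'as', 'night'] (min_width=16, slack=1)
Line 2: ['bee', 'dog', 'give', 'rock'] (min_width=17, slack=0)
Line 3: ['ant', 'slow', 'vector'] (min_width=15, slack=2)
Line 4: ['high', 'sleepy', 'south'] (min_width=17, slack=0)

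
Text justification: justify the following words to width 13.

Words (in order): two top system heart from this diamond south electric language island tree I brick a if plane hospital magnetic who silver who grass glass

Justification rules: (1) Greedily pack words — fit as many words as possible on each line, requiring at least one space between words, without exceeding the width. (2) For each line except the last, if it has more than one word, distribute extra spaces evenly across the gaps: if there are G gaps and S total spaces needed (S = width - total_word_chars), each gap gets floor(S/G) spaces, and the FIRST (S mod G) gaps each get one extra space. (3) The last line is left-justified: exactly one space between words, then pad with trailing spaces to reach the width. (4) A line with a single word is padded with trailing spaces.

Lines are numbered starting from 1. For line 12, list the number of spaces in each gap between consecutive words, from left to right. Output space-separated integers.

Line 1: ['two', 'top'] (min_width=7, slack=6)
Line 2: ['system', 'heart'] (min_width=12, slack=1)
Line 3: ['from', 'this'] (min_width=9, slack=4)
Line 4: ['diamond', 'south'] (min_width=13, slack=0)
Line 5: ['electric'] (min_width=8, slack=5)
Line 6: ['language'] (min_width=8, slack=5)
Line 7: ['island', 'tree', 'I'] (min_width=13, slack=0)
Line 8: ['brick', 'a', 'if'] (min_width=10, slack=3)
Line 9: ['plane'] (min_width=5, slack=8)
Line 10: ['hospital'] (min_width=8, slack=5)
Line 11: ['magnetic', 'who'] (min_width=12, slack=1)
Line 12: ['silver', 'who'] (min_width=10, slack=3)
Line 13: ['grass', 'glass'] (min_width=11, slack=2)

Answer: 4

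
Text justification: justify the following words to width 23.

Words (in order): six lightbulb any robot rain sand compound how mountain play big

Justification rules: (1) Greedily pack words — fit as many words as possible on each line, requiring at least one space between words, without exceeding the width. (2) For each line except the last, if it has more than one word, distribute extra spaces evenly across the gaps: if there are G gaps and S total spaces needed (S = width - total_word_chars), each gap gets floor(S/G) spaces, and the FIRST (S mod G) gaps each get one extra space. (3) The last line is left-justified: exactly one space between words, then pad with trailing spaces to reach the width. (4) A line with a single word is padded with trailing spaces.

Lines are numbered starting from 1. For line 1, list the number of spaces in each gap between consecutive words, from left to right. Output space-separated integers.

Line 1: ['six', 'lightbulb', 'any', 'robot'] (min_width=23, slack=0)
Line 2: ['rain', 'sand', 'compound', 'how'] (min_width=22, slack=1)
Line 3: ['mountain', 'play', 'big'] (min_width=17, slack=6)

Answer: 1 1 1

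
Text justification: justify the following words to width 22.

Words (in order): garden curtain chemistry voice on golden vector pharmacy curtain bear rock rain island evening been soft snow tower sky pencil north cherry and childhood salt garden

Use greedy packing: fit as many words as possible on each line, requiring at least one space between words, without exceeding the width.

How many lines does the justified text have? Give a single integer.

Line 1: ['garden', 'curtain'] (min_width=14, slack=8)
Line 2: ['chemistry', 'voice', 'on'] (min_width=18, slack=4)
Line 3: ['golden', 'vector', 'pharmacy'] (min_width=22, slack=0)
Line 4: ['curtain', 'bear', 'rock', 'rain'] (min_width=22, slack=0)
Line 5: ['island', 'evening', 'been'] (min_width=19, slack=3)
Line 6: ['soft', 'snow', 'tower', 'sky'] (min_width=19, slack=3)
Line 7: ['pencil', 'north', 'cherry'] (min_width=19, slack=3)
Line 8: ['and', 'childhood', 'salt'] (min_width=18, slack=4)
Line 9: ['garden'] (min_width=6, slack=16)
Total lines: 9

Answer: 9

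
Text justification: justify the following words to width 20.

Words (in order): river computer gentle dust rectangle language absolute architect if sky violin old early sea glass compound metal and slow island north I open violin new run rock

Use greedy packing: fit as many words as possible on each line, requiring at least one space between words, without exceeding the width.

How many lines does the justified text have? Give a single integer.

Line 1: ['river', 'computer'] (min_width=14, slack=6)
Line 2: ['gentle', 'dust'] (min_width=11, slack=9)
Line 3: ['rectangle', 'language'] (min_width=18, slack=2)
Line 4: ['absolute', 'architect'] (min_width=18, slack=2)
Line 5: ['if', 'sky', 'violin', 'old'] (min_width=17, slack=3)
Line 6: ['early', 'sea', 'glass'] (min_width=15, slack=5)
Line 7: ['compound', 'metal', 'and'] (min_width=18, slack=2)
Line 8: ['slow', 'island', 'north', 'I'] (min_width=19, slack=1)
Line 9: ['open', 'violin', 'new', 'run'] (min_width=19, slack=1)
Line 10: ['rock'] (min_width=4, slack=16)
Total lines: 10

Answer: 10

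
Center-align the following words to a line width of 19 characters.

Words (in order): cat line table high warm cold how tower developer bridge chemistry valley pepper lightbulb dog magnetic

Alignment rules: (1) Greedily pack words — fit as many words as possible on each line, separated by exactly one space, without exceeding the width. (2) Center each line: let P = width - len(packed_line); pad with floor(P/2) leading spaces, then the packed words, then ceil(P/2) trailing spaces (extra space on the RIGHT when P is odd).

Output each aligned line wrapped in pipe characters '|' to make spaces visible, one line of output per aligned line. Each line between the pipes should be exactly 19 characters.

Answer: |cat line table high|
|warm cold how tower|
| developer bridge  |
| chemistry valley  |
| pepper lightbulb  |
|   dog magnetic    |

Derivation:
Line 1: ['cat', 'line', 'table', 'high'] (min_width=19, slack=0)
Line 2: ['warm', 'cold', 'how', 'tower'] (min_width=19, slack=0)
Line 3: ['developer', 'bridge'] (min_width=16, slack=3)
Line 4: ['chemistry', 'valley'] (min_width=16, slack=3)
Line 5: ['pepper', 'lightbulb'] (min_width=16, slack=3)
Line 6: ['dog', 'magnetic'] (min_width=12, slack=7)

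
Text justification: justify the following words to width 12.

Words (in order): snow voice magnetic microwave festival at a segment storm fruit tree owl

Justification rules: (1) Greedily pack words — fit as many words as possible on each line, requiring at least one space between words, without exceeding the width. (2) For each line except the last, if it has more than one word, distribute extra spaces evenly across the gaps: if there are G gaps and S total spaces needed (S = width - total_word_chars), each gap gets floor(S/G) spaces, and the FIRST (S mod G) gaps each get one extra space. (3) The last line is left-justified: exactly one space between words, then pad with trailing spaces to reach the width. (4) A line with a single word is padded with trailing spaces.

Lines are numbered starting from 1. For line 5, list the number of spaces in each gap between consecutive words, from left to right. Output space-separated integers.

Answer: 4

Derivation:
Line 1: ['snow', 'voice'] (min_width=10, slack=2)
Line 2: ['magnetic'] (min_width=8, slack=4)
Line 3: ['microwave'] (min_width=9, slack=3)
Line 4: ['festival', 'at'] (min_width=11, slack=1)
Line 5: ['a', 'segment'] (min_width=9, slack=3)
Line 6: ['storm', 'fruit'] (min_width=11, slack=1)
Line 7: ['tree', 'owl'] (min_width=8, slack=4)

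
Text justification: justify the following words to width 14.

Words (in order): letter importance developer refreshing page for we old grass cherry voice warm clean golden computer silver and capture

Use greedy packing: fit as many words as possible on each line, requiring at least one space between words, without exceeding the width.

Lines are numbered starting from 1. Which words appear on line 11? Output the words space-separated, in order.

Answer: silver and

Derivation:
Line 1: ['letter'] (min_width=6, slack=8)
Line 2: ['importance'] (min_width=10, slack=4)
Line 3: ['developer'] (min_width=9, slack=5)
Line 4: ['refreshing'] (min_width=10, slack=4)
Line 5: ['page', 'for', 'we'] (min_width=11, slack=3)
Line 6: ['old', 'grass'] (min_width=9, slack=5)
Line 7: ['cherry', 'voice'] (min_width=12, slack=2)
Line 8: ['warm', 'clean'] (min_width=10, slack=4)
Line 9: ['golden'] (min_width=6, slack=8)
Line 10: ['computer'] (min_width=8, slack=6)
Line 11: ['silver', 'and'] (min_width=10, slack=4)
Line 12: ['capture'] (min_width=7, slack=7)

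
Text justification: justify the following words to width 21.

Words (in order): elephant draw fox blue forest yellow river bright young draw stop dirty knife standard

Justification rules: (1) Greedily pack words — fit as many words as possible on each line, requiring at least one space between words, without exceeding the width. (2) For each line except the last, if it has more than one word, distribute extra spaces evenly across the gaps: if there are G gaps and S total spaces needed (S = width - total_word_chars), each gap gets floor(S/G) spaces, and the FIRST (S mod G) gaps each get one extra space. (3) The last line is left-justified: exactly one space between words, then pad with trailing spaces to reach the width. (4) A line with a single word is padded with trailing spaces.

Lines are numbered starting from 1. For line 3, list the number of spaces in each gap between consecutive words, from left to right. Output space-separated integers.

Answer: 3 2

Derivation:
Line 1: ['elephant', 'draw', 'fox'] (min_width=17, slack=4)
Line 2: ['blue', 'forest', 'yellow'] (min_width=18, slack=3)
Line 3: ['river', 'bright', 'young'] (min_width=18, slack=3)
Line 4: ['draw', 'stop', 'dirty', 'knife'] (min_width=21, slack=0)
Line 5: ['standard'] (min_width=8, slack=13)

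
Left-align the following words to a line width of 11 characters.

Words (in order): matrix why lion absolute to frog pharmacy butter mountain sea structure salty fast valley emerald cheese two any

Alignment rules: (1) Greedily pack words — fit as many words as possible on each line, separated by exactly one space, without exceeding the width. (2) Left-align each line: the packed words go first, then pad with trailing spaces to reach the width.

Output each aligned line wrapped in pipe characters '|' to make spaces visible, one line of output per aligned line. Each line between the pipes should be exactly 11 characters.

Answer: |matrix why |
|lion       |
|absolute to|
|frog       |
|pharmacy   |
|butter     |
|mountain   |
|sea        |
|structure  |
|salty fast |
|valley     |
|emerald    |
|cheese two |
|any        |

Derivation:
Line 1: ['matrix', 'why'] (min_width=10, slack=1)
Line 2: ['lion'] (min_width=4, slack=7)
Line 3: ['absolute', 'to'] (min_width=11, slack=0)
Line 4: ['frog'] (min_width=4, slack=7)
Line 5: ['pharmacy'] (min_width=8, slack=3)
Line 6: ['butter'] (min_width=6, slack=5)
Line 7: ['mountain'] (min_width=8, slack=3)
Line 8: ['sea'] (min_width=3, slack=8)
Line 9: ['structure'] (min_width=9, slack=2)
Line 10: ['salty', 'fast'] (min_width=10, slack=1)
Line 11: ['valley'] (min_width=6, slack=5)
Line 12: ['emerald'] (min_width=7, slack=4)
Line 13: ['cheese', 'two'] (min_width=10, slack=1)
Line 14: ['any'] (min_width=3, slack=8)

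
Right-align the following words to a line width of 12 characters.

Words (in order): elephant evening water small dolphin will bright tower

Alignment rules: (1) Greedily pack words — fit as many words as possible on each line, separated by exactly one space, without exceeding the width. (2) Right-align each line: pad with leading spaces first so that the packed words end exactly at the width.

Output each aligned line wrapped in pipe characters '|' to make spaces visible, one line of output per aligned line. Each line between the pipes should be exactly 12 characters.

Answer: |    elephant|
|     evening|
| water small|
|dolphin will|
|bright tower|

Derivation:
Line 1: ['elephant'] (min_width=8, slack=4)
Line 2: ['evening'] (min_width=7, slack=5)
Line 3: ['water', 'small'] (min_width=11, slack=1)
Line 4: ['dolphin', 'will'] (min_width=12, slack=0)
Line 5: ['bright', 'tower'] (min_width=12, slack=0)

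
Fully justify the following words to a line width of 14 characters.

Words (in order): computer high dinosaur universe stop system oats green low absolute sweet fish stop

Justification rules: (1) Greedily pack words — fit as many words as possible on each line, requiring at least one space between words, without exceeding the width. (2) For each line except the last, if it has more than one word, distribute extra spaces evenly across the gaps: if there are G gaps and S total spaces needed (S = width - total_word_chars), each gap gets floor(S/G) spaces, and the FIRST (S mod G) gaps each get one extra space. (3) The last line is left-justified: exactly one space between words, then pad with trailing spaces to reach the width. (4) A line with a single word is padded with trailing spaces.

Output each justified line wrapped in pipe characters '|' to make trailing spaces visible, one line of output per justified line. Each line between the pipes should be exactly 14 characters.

Line 1: ['computer', 'high'] (min_width=13, slack=1)
Line 2: ['dinosaur'] (min_width=8, slack=6)
Line 3: ['universe', 'stop'] (min_width=13, slack=1)
Line 4: ['system', 'oats'] (min_width=11, slack=3)
Line 5: ['green', 'low'] (min_width=9, slack=5)
Line 6: ['absolute', 'sweet'] (min_width=14, slack=0)
Line 7: ['fish', 'stop'] (min_width=9, slack=5)

Answer: |computer  high|
|dinosaur      |
|universe  stop|
|system    oats|
|green      low|
|absolute sweet|
|fish stop     |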